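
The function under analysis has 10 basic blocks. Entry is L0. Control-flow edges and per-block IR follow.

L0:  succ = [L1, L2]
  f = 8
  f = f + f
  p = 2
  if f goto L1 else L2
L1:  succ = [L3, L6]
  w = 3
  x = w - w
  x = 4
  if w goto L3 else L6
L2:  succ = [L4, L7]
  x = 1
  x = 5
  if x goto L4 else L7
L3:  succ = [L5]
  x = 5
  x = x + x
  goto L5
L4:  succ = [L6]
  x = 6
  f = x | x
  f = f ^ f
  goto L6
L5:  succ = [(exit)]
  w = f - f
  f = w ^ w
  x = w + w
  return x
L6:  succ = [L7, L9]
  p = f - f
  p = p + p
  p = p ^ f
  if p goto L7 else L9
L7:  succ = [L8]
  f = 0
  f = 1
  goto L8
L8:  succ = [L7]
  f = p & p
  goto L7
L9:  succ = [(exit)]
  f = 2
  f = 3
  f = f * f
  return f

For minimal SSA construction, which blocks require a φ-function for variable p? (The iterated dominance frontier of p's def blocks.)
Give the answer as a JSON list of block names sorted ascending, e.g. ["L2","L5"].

idom tree: L1←L0 L2←L0 L3←L1 L4←L2 L5←L3 L6←L0 L7←L0 L8←L7 L9←L6
Dom∩ at merges:
  L6: preds {L1,L4}: {L0,L1} ∩ {L0,L2,L4} = {L0}; idom=L0
  L7: preds {L2,L6,L8}: {L0,L2} ∩ {L0,L6} ∩ {L0,L7,L8} = {L0}; idom=L0

Frontier:
  L6←L1: walk L1 to L0
  L6←L4: walk L4→L2 to L0
  L7←L2: walk L2 to L0
  L7←L6: walk L6 to L0
  L7←L8: walk L8→L7 to L0
  DF(L0)=∅
  DF(L1)={L6}
  DF(L2)={L6,L7}
  DF(L3)=∅
  DF(L4)={L6}
  DF(L5)=∅
  DF(L6)={L7}
  DF(L7)={L7}
  DF(L8)={L7}
  DF(L9)=∅

φ for p: defs {L0,L6}
  DF⁺ = {L7}

Answer: ["L7"]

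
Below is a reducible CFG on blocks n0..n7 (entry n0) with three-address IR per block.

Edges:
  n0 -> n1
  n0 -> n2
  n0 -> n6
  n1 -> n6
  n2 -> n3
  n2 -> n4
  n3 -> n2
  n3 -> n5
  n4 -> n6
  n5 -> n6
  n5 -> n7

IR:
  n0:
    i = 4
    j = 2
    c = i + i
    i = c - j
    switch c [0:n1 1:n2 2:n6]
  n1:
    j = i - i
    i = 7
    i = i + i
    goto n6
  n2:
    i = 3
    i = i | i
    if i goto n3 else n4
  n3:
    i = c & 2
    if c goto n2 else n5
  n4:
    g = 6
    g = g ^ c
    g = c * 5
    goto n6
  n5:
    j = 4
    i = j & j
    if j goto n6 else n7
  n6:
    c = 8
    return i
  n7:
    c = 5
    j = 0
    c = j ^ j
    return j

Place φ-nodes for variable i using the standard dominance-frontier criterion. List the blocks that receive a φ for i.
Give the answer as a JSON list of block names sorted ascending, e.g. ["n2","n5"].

idom tree: n1←n0 n2←n0 n3←n2 n4←n2 n5←n3 n6←n0 n7←n5
Dom at joins:
  n2: preds {n0,n3}: {n0} ∩ {n0,n2,n3} = {n0}; idom=n0
  n6: preds {n0,n1,n4,n5}: {n0} ∩ {n0,n1} ∩ {n0,n2,n4} ∩ {n0,n2,n3,n5} = {n0}; idom=n0

Frontier:
  join n2 pred n0: · stop@n0
  join n2 pred n3: n3→n2 stop@n0
  join n6 pred n0: · stop@n0
  join n6 pred n1: n1 stop@n0
  join n6 pred n4: n4→n2 stop@n0
  join n6 pred n5: n5→n3→n2 stop@n0
  DF(n0)=∅
  DF(n1)={n6}
  DF(n2)={n2,n6}
  DF(n3)={n2,n6}
  DF(n4)={n6}
  DF(n5)={n6}
  DF(n6)=∅
  DF(n7)=∅

φ for i: defs {n0,n1,n2,n3,n5}
  DF⁺ = {n2,n6}

Answer: ["n2", "n6"]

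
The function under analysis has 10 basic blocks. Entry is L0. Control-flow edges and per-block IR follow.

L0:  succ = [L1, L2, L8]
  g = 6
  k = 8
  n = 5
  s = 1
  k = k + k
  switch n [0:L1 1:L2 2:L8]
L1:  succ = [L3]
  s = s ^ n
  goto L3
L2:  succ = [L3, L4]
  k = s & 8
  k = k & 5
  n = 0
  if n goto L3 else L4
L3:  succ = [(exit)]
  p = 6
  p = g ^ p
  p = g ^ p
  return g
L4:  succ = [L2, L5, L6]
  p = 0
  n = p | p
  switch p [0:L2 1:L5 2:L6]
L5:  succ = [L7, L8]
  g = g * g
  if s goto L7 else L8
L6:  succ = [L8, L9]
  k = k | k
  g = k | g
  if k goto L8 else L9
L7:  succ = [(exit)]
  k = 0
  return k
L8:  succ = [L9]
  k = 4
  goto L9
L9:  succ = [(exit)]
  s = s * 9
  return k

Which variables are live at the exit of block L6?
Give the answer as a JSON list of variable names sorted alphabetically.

def/use:
  L0 def {g,k,n,s} use ∅
  L1 def {s} use {n,s}
  L2 def {k,n} use {s}
  L3 def {p} use {g}
  L4 def {n,p} use ∅
  L5 def {g} use {g,s}
  L6 def {g,k} use {g,k}
  L7 def {k} use ∅
  L8 def {k} use ∅
  L9 def {s} use {k,s}

Live sets:
  L0 li=∅ lo={g,n,s}
  L1 li={g,n,s} lo={g}
  L2 li={g,s} lo={g,k,s}
  L3 li={g} lo=∅
  L4 li={g,k,s} lo={g,k,s}
  L5 li={g,s} lo={s}
  L6 li={g,k,s} lo={k,s}
  L7 li=∅ lo=∅
  L8 li={s} lo={k,s}
  L9 li={k,s} lo=∅

live-out(L6) = ["k", "s"]

Answer: ["k", "s"]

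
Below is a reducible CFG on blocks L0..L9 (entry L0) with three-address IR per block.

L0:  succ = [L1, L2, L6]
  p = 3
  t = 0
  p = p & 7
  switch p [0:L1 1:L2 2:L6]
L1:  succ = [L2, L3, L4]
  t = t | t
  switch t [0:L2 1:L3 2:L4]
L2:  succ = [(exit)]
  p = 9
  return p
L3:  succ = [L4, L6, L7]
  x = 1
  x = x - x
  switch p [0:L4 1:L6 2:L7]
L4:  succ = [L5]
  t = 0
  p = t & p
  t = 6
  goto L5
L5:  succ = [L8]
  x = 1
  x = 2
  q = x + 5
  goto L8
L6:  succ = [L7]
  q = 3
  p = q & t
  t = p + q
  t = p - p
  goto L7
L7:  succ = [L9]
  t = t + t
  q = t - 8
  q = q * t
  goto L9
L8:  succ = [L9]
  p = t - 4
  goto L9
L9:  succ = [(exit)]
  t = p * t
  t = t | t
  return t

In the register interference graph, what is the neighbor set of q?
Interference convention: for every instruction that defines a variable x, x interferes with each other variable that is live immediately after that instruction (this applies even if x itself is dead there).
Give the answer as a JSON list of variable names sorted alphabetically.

Block summaries:
  L0 def {p,t} use ∅
  L1 def {t} use {t}
  L2 def {p} use ∅
  L3 def {x} use {p}
  L4 def {p,t} use {p}
  L5 def {q,x} use ∅
  L6 def {p,q,t} use {t}
  L7 def {q,t} use {t}
  L8 def {p} use {t}
  L9 def {t} use {p,t}

Live sets:
  live L0: ∅→{p,t}
  live L1: {p,t}→{p,t}
  live L2: ∅→∅
  live L3: {p,t}→{p,t}
  live L4: {p}→{t}
  live L5: {t}→{t}
  live L6: {t}→{p,t}
  live L7: {p,t}→{p,t}
  live L8: {t}→{p,t}
  live L9: {p,t}→∅

Interfere edges:
  p: {q,t,x}
  q: {p,t}
  t: {p,q,x}
  x: {p,t}

N(q) = ["p", "t"]

Answer: ["p", "t"]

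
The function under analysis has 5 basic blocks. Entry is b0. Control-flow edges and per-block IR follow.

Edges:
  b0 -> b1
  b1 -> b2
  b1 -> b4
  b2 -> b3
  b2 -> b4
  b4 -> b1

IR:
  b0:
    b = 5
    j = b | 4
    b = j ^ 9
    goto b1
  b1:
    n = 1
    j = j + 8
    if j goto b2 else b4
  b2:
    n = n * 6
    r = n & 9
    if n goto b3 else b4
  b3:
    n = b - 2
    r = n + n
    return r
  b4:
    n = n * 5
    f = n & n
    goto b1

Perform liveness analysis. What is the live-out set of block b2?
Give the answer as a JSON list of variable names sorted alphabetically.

Answer: ["b", "j", "n"]

Working:
Block summaries:
  b0: def={b,j} ue=∅
  b1: def={j,n} ue={j}
  b2: def={n,r} ue={n}
  b3: def={n,r} ue={b}
  b4: def={f,n} ue={n}

Live sets:
  b0 li=∅ lo={b,j}
  b1 li={b,j} lo={b,j,n}
  b2 li={b,j,n} lo={b,j,n}
  b3 li={b} lo=∅
  b4 li={b,j,n} lo={b,j}

live-out(b2) = ["b", "j", "n"]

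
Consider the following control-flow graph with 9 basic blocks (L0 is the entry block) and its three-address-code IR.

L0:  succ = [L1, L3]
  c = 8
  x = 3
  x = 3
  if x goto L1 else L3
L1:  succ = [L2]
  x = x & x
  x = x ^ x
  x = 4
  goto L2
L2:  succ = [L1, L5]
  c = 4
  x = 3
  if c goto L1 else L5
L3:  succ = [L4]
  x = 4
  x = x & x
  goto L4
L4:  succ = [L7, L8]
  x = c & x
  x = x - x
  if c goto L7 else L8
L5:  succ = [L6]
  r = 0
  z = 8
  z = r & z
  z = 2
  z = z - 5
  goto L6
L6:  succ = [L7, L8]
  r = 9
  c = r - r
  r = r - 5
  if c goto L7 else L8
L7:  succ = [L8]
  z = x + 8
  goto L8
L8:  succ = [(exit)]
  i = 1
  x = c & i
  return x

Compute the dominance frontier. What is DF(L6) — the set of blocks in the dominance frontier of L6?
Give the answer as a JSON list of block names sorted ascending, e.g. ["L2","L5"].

Answer: ["L7", "L8"]

Working:
idom tree: L1←L0 L2←L1 L3←L0 L4←L3 L5←L2 L6←L5 L7←L0 L8←L0
Dom at joins:
  L1: preds {L0,L2}: {L0} ∩ {L0,L1,L2} = {L0}; idom=L0
  L7: preds {L4,L6}: {L0,L3,L4} ∩ {L0,L1,L2,L5,L6} = {L0}; idom=L0
  L8: preds {L4,L6,L7}: {L0,L3,L4} ∩ {L0,L1,L2,L5,L6} ∩ {L0,L7} = {L0}; idom=L0

DF derivation:
  join L1 pred L0: · stop@L0
  join L1 pred L2: L2→L1 stop@L0
  join L7 pred L4: L4→L3 stop@L0
  join L7 pred L6: L6→L5→L2→L1 stop@L0
  join L8 pred L4: L4→L3 stop@L0
  join L8 pred L6: L6→L5→L2→L1 stop@L0
  join L8 pred L7: L7 stop@L0
  L0 → ∅
  L1 → {L1,L7,L8}
  L2 → {L1,L7,L8}
  L3 → {L7,L8}
  L4 → {L7,L8}
  L5 → {L7,L8}
  L6 → {L7,L8}
  L7 → {L8}
  L8 → ∅

DF(L6) = ["L7", "L8"]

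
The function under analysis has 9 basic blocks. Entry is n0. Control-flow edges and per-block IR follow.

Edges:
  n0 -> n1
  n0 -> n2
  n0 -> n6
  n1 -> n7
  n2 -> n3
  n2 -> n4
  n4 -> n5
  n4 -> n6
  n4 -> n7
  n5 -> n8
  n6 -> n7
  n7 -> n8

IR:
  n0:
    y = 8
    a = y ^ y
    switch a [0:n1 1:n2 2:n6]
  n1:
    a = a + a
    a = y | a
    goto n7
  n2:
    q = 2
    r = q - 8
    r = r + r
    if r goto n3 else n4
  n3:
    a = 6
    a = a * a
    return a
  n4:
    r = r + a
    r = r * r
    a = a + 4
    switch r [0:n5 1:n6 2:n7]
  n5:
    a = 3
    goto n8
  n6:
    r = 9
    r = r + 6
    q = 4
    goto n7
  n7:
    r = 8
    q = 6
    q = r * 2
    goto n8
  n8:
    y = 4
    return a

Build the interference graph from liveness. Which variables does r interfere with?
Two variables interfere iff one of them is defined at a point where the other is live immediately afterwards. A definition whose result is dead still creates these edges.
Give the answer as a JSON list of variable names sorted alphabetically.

Per-block:
  n0: def={a,y} ue=∅
  n1: def={a} ue={a,y}
  n2: def={q,r} ue=∅
  n3: def={a} ue=∅
  n4: def={a,r} ue={a,r}
  n5: def={a} ue=∅
  n6: def={q,r} ue=∅
  n7: def={q,r} ue=∅
  n8: def={y} ue={a}

Live sets:
  n0 li=∅ lo={a,y}
  n1 li={a,y} lo={a}
  n2 li={a} lo={a,r}
  n3 li=∅ lo=∅
  n4 li={a,r} lo={a}
  n5 li=∅ lo={a}
  n6 li={a} lo={a}
  n7 li={a} lo={a}
  n8 li={a} lo=∅

Conflict graph:
  a — {q,r,y}
  q — {a,r}
  r — {a,q}
  y — {a}

N(r) = ["a", "q"]

Answer: ["a", "q"]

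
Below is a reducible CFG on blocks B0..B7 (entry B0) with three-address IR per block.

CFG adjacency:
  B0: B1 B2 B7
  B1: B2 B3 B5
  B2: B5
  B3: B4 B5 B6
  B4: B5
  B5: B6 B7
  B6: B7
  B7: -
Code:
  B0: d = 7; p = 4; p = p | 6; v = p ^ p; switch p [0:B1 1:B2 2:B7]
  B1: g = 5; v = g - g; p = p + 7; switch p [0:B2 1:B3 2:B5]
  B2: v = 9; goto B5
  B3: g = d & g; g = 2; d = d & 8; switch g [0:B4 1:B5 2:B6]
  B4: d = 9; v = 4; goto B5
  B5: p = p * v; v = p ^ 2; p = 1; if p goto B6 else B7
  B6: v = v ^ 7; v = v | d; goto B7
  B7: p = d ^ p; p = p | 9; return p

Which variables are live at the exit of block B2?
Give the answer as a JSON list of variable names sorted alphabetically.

Per-block:
  B0 def {d,p,v} use ∅
  B1 def {g,p,v} use {p}
  B2 def {v} use ∅
  B3 def {d,g} use {d,g}
  B4 def {d,v} use ∅
  B5 def {p,v} use {p,v}
  B6 def {v} use {d,v}
  B7 def {p} use {d,p}

Liveness:
  B0: in=∅ out={d,p}
  B1: in={d,p} out={d,g,p,v}
  B2: in={d,p} out={d,p,v}
  B3: in={d,g,p,v} out={d,p,v}
  B4: in={p} out={d,p,v}
  B5: in={d,p,v} out={d,p,v}
  B6: in={d,p,v} out={d,p}
  B7: in={d,p} out=∅

live-out(B2) = ["d", "p", "v"]

Answer: ["d", "p", "v"]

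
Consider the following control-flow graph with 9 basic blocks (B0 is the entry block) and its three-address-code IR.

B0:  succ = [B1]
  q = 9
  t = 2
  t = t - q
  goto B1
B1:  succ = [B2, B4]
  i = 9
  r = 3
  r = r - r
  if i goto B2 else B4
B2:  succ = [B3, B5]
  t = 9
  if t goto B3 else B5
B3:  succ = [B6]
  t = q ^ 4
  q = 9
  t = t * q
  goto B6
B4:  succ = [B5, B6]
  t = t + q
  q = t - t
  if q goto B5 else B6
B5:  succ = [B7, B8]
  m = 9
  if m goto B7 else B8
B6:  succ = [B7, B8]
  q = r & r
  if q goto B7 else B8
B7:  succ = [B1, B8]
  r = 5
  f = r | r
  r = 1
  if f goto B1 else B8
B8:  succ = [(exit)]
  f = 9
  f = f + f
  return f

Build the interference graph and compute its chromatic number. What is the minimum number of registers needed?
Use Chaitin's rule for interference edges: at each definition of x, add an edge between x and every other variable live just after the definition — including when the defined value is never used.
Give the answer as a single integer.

Block summaries:
  B0: {q,t} / ∅
  B1: {i,r} / ∅
  B2: {t} / ∅
  B3: {q,t} / {q}
  B4: {q,t} / {q,t}
  B5: {m} / ∅
  B6: {q} / {r}
  B7: {f,r} / ∅
  B8: {f} / ∅

Live sets:
  B0 li=∅ lo={q,t}
  B1 li={q,t} lo={q,r,t}
  B2 li={q,r} lo={q,r,t}
  B3 li={q,r} lo={r,t}
  B4 li={q,r,t} lo={q,r,t}
  B5 li={q,t} lo={q,t}
  B6 li={r,t} lo={q,t}
  B7 li={q,t} lo={q,t}
  B8 li=∅ lo=∅

Interfere edges:
  f↔{q,r,t}
  i↔{q,r,t}
  m↔{q,t}
  q↔{f,i,m,r,t}
  r↔{f,i,q,t}
  t↔{f,i,m,q,r}

Colouring:
  lower bound: {f,q,r,t} mutually conflict ⇒ χ ≥ 4
  assign f→R3 i→R3 m→R2 q→R0 r→R2 t→R1 — no edge inside a register ⇒ χ ≤ 4
  χ = 4

Answer: 4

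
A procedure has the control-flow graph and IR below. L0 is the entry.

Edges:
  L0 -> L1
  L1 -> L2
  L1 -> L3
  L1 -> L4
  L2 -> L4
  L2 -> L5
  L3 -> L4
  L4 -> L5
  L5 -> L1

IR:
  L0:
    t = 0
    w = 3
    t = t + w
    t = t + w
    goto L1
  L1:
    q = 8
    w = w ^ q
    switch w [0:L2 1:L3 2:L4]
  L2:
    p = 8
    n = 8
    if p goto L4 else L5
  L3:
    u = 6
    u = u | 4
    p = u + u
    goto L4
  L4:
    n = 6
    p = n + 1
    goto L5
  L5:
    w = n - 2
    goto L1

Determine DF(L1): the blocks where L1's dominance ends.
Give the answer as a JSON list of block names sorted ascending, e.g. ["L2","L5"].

Answer: ["L1"]

Derivation:
idom tree: L1←L0 L2←L1 L3←L1 L4←L1 L5←L1
Dom at joins:
  L1: preds {L0,L5}: {L0} ∩ {L0,L1,L5} = {L0}; idom=L0
  L4: preds {L1,L2,L3}: {L0,L1} ∩ {L0,L1,L2} ∩ {L0,L1,L3} = {L0,L1}; idom=L1
  L5: preds {L2,L4}: {L0,L1,L2} ∩ {L0,L1,L4} = {L0,L1}; idom=L1

Frontier:
  join L1 pred L0: · stop@L0
  join L1 pred L5: L5→L1 stop@L0
  join L4 pred L1: · stop@L1
  join L4 pred L2: L2 stop@L1
  join L4 pred L3: L3 stop@L1
  join L5 pred L2: L2 stop@L1
  join L5 pred L4: L4 stop@L1
  L0 → ∅
  L1 → {L1}
  L2 → {L4,L5}
  L3 → {L4}
  L4 → {L5}
  L5 → {L1}

DF(L1) = ["L1"]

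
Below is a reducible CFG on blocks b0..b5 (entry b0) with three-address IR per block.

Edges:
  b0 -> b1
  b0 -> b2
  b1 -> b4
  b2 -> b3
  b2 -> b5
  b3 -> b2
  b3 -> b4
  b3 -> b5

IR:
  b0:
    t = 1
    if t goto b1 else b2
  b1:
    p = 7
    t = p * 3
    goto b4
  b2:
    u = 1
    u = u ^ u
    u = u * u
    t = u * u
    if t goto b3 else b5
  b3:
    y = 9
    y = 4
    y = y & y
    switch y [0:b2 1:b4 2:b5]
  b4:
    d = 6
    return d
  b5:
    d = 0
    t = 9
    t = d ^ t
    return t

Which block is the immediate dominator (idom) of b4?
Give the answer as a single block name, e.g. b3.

idom tree: b1←b0 b2←b0 b3←b2 b4←b0 b5←b2
Join-block Dom:
  b2: preds {b0,b3}: {b0} ∩ {b0,b2,b3} = {b0}; idom=b0
  b4: preds {b1,b3}: {b0,b1} ∩ {b0,b2,b3} = {b0}; idom=b0
  b5: preds {b2,b3}: {b0,b2} ∩ {b0,b2,b3} = {b0,b2}; idom=b2

idom(b4) = b0

Answer: b0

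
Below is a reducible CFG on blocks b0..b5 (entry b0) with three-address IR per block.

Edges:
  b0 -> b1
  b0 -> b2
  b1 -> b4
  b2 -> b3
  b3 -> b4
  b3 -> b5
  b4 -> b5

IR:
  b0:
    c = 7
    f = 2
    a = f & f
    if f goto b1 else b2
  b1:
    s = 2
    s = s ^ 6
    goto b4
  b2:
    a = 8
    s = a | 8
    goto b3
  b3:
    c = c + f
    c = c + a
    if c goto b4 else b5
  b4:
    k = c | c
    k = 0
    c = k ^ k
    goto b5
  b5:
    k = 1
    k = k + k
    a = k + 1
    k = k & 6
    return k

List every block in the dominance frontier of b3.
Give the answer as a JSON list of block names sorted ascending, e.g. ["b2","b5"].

Answer: ["b4", "b5"]

Derivation:
idom tree: b1←b0 b2←b0 b3←b2 b4←b0 b5←b0
Dom∩ at merges:
  b4: preds {b1,b3}: {b0,b1} ∩ {b0,b2,b3} = {b0}; idom=b0
  b5: preds {b3,b4}: {b0,b2,b3} ∩ {b0,b4} = {b0}; idom=b0

Frontier:
  join b4 pred b1: b1 stop@b0
  join b4 pred b3: b3→b2 stop@b0
  join b5 pred b3: b3→b2 stop@b0
  join b5 pred b4: b4 stop@b0
  DF(b0)=∅
  DF(b1)={b4}
  DF(b2)={b4,b5}
  DF(b3)={b4,b5}
  DF(b4)={b5}
  DF(b5)=∅

DF(b3) = ["b4", "b5"]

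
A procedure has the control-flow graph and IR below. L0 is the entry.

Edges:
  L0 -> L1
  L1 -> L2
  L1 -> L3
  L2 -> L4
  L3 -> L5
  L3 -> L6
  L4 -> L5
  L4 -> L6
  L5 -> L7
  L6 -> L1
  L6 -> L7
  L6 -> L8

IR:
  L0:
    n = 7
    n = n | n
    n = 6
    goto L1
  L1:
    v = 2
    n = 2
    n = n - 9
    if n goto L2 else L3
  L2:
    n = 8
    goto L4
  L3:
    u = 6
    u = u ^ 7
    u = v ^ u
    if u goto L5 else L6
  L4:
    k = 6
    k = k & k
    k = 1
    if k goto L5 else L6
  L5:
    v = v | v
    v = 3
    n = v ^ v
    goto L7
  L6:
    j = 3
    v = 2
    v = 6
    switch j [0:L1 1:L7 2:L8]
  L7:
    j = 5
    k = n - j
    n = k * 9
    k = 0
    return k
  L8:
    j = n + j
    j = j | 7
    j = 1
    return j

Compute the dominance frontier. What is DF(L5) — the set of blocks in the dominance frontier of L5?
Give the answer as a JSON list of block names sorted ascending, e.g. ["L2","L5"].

Answer: ["L7"]

Analysis:
idom tree: L1←L0 L2←L1 L3←L1 L4←L2 L5←L1 L6←L1 L7←L1 L8←L6
Join-block Dom:
  L1: preds {L0,L6}: {L0} ∩ {L0,L1,L6} = {L0}; idom=L0
  L5: preds {L3,L4}: {L0,L1,L3} ∩ {L0,L1,L2,L4} = {L0,L1}; idom=L1
  L6: preds {L3,L4}: {L0,L1,L3} ∩ {L0,L1,L2,L4} = {L0,L1}; idom=L1
  L7: preds {L5,L6}: {L0,L1,L5} ∩ {L0,L1,L6} = {L0,L1}; idom=L1

Frontier:
  join L1 pred L0: · stop@L0
  join L1 pred L6: L6→L1 stop@L0
  join L5 pred L3: L3 stop@L1
  join L5 pred L4: L4→L2 stop@L1
  join L6 pred L3: L3 stop@L1
  join L6 pred L4: L4→L2 stop@L1
  join L7 pred L5: L5 stop@L1
  join L7 pred L6: L6 stop@L1
  DF(L0)=∅
  DF(L1)={L1}
  DF(L2)={L5,L6}
  DF(L3)={L5,L6}
  DF(L4)={L5,L6}
  DF(L5)={L7}
  DF(L6)={L1,L7}
  DF(L7)=∅
  DF(L8)=∅

DF(L5) = ["L7"]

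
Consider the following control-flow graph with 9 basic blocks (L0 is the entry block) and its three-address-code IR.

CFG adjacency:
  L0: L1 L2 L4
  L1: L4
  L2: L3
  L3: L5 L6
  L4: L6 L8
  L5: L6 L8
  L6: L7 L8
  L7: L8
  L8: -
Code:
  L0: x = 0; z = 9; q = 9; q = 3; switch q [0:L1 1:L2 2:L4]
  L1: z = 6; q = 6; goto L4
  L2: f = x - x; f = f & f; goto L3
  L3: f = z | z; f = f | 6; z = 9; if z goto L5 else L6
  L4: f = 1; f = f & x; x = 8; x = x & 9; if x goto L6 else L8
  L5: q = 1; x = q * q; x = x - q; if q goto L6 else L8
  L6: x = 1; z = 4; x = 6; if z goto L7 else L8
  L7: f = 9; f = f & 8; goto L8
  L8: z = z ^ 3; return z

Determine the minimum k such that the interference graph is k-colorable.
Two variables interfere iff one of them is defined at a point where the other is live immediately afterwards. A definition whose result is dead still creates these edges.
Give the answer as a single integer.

Answer: 3

Working:
Block summaries:
  L0: def={q,x,z} ue=∅
  L1: def={q,z} ue=∅
  L2: def={f} ue={x}
  L3: def={f,z} ue={z}
  L4: def={f,x} ue={x}
  L5: def={q,x} ue=∅
  L6: def={x,z} ue=∅
  L7: def={f} ue=∅
  L8: def={z} ue={z}

Live sets:
  L0: in=∅ out={x,z}
  L1: in={x} out={x,z}
  L2: in={x,z} out={z}
  L3: in={z} out={z}
  L4: in={x,z} out={z}
  L5: in={z} out={z}
  L6: in=∅ out={z}
  L7: in={z} out={z}
  L8: in={z} out=∅

Interference:
  f↔{x,z}
  q↔{x,z}
  x↔{f,q,z}
  z↔{f,q,x}

Registers:
  clique {f,x,z} ⇒ need ≥ 3
  assign f→R2 q→R2 x→R0 z→R1 — no edge inside a register ⇒ χ ≤ 3
  χ = 3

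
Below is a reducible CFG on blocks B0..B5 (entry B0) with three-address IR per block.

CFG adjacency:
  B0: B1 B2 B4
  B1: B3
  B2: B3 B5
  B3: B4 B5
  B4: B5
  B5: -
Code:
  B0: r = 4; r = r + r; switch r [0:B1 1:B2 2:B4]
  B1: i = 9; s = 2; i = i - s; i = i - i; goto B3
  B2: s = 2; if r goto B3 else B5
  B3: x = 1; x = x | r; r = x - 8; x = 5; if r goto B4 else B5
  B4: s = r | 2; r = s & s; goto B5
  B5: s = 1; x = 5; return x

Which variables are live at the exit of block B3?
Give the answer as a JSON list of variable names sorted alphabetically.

Block summaries:
  B0 def {r} use ∅
  B1 def {i,s} use ∅
  B2 def {s} use {r}
  B3 def {r,x} use {r}
  B4 def {r,s} use {r}
  B5 def {s,x} use ∅

Backward fixpoint:
  B0: in=∅ out={r}
  B1: in={r} out={r}
  B2: in={r} out={r}
  B3: in={r} out={r}
  B4: in={r} out=∅
  B5: in=∅ out=∅

live-out(B3) = ["r"]

Answer: ["r"]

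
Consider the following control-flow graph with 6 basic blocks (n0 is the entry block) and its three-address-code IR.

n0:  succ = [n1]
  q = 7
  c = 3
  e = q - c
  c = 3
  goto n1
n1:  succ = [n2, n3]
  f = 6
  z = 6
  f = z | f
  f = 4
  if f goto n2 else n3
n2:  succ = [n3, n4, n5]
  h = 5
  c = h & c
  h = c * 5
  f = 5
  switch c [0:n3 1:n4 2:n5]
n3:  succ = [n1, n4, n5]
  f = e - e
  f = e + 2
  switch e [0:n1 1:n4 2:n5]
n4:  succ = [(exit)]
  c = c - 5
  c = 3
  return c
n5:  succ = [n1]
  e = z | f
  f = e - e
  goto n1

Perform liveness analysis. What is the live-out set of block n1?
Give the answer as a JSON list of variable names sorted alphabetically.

Answer: ["c", "e", "z"]

Analysis:
Block summaries:
  n0 def {c,e,q} use ∅
  n1 def {f,z} use ∅
  n2 def {c,f,h} use {c}
  n3 def {f} use {e}
  n4 def {c} use {c}
  n5 def {e,f} use {f,z}

Live sets:
  n0 li=∅ lo={c,e}
  n1 li={c,e} lo={c,e,z}
  n2 li={c,e,z} lo={c,e,f,z}
  n3 li={c,e,z} lo={c,e,f,z}
  n4 li={c} lo=∅
  n5 li={c,f,z} lo={c,e}

live-out(n1) = ["c", "e", "z"]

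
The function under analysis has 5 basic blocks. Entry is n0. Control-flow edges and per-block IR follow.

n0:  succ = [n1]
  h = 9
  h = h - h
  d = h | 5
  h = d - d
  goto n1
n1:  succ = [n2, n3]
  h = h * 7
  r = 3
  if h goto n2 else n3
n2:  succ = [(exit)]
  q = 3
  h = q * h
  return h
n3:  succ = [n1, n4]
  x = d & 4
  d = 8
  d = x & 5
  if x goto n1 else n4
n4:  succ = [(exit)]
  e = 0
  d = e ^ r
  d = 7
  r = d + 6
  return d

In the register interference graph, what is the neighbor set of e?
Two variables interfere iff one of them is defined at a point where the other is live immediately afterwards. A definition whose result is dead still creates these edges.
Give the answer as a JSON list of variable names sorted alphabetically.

Answer: ["r"]

Analysis:
def/use:
  n0: def={d,h} ue=∅
  n1: def={h,r} ue={h}
  n2: def={h,q} ue={h}
  n3: def={d,x} ue={d}
  n4: def={d,e,r} ue={r}

Live sets:
  n0 li=∅ lo={d,h}
  n1 li={d,h} lo={d,h,r}
  n2 li={h} lo=∅
  n3 li={d,h,r} lo={d,h,r}
  n4 li={r} lo=∅

Conflict graph:
  d — {h,r,x}
  e — {r}
  h — {d,q,r,x}
  q — {h}
  r — {d,e,h,x}
  x — {d,h,r}

N(e) = ["r"]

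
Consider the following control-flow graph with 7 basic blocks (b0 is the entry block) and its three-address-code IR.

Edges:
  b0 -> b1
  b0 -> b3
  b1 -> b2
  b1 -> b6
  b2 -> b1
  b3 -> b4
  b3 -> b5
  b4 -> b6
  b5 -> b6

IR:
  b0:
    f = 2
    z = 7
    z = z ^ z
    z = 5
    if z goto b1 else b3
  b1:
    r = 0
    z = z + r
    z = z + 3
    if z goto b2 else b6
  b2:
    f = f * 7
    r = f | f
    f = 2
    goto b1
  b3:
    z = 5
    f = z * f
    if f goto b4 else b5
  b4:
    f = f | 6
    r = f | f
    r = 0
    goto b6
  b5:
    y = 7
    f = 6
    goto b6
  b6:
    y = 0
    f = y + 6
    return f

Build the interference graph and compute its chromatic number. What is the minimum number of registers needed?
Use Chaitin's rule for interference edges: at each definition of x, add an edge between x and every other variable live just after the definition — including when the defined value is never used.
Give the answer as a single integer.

Block summaries:
  b0 def {f,z} use ∅
  b1 def {r,z} use {z}
  b2 def {f,r} use {f}
  b3 def {f,z} use {f}
  b4 def {f,r} use {f}
  b5 def {f,y} use ∅
  b6 def {f,y} use ∅

Liveness:
  live b0: ∅→{f,z}
  live b1: {f,z}→{f,z}
  live b2: {f,z}→{f,z}
  live b3: {f}→{f}
  live b4: {f}→∅
  live b5: ∅→∅
  live b6: ∅→∅

Conflict graph:
  f↔{r,z}
  r↔{f,z}
  y↔∅
  z↔{f,r}

Registers:
  {f,r,z} pairwise interfere (3-clique) ⇒ χ ≥ 3
  assign f→r0 r→r1 y→r0 z→r2 — no edge inside a register ⇒ χ ≤ 3
  χ = 3

Answer: 3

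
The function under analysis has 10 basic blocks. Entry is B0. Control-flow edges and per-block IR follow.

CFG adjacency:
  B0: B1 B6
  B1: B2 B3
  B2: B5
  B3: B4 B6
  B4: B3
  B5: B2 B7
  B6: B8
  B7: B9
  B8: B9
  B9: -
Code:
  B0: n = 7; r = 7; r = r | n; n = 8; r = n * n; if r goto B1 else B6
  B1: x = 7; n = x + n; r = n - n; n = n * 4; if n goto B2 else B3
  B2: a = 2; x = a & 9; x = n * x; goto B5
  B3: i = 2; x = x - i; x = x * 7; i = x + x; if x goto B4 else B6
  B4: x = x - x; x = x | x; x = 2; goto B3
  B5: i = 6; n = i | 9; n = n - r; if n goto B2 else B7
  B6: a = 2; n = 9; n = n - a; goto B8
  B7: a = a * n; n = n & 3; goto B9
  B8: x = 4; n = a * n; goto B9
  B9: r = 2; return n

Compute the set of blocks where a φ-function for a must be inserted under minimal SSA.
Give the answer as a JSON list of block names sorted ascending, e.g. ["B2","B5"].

Answer: ["B2", "B9"]

Derivation:
idom tree: B1←B0 B2←B1 B3←B1 B4←B3 B5←B2 B6←B0 B7←B5 B8←B6 B9←B0
Dom at joins:
  B2: preds {B1,B5}: {B0,B1} ∩ {B0,B1,B2,B5} = {B0,B1}; idom=B1
  B3: preds {B1,B4}: {B0,B1} ∩ {B0,B1,B3,B4} = {B0,B1}; idom=B1
  B6: preds {B0,B3}: {B0} ∩ {B0,B1,B3} = {B0}; idom=B0
  B9: preds {B7,B8}: {B0,B1,B2,B5,B7} ∩ {B0,B6,B8} = {B0}; idom=B0

Frontier:
  B2←B1: walk · to B1
  B2←B5: walk B5→B2 to B1
  B3←B1: walk · to B1
  B3←B4: walk B4→B3 to B1
  B6←B0: walk · to B0
  B6←B3: walk B3→B1 to B0
  B9←B7: walk B7→B5→B2→B1 to B0
  B9←B8: walk B8→B6 to B0
  DF(B0)=∅
  DF(B1)={B6,B9}
  DF(B2)={B2,B9}
  DF(B3)={B3,B6}
  DF(B4)={B3}
  DF(B5)={B2,B9}
  DF(B6)={B9}
  DF(B7)={B9}
  DF(B8)={B9}
  DF(B9)=∅

φ for a: defs {B2,B6,B7}
  DF⁺ = {B2,B9}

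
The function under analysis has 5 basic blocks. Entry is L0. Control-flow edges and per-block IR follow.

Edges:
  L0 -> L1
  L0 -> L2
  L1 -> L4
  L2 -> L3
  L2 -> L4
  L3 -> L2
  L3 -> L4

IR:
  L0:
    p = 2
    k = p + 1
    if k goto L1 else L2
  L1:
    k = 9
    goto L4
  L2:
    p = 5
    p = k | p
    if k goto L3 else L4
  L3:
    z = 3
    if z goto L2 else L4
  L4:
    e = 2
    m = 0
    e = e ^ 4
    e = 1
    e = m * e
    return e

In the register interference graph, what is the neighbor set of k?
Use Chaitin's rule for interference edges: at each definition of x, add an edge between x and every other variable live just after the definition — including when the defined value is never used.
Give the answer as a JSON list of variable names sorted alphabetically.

Answer: ["p", "z"]

Analysis:
Block summaries:
  L0: def={k,p} ue=∅
  L1: def={k} ue=∅
  L2: def={p} ue={k}
  L3: def={z} ue=∅
  L4: def={e,m} ue=∅

Backward fixpoint:
  L0: in=∅ out={k}
  L1: in=∅ out=∅
  L2: in={k} out={k}
  L3: in={k} out={k}
  L4: in=∅ out=∅

Interfere edges:
  e: {m}
  k: {p,z}
  m: {e}
  p: {k}
  z: {k}

N(k) = ["p", "z"]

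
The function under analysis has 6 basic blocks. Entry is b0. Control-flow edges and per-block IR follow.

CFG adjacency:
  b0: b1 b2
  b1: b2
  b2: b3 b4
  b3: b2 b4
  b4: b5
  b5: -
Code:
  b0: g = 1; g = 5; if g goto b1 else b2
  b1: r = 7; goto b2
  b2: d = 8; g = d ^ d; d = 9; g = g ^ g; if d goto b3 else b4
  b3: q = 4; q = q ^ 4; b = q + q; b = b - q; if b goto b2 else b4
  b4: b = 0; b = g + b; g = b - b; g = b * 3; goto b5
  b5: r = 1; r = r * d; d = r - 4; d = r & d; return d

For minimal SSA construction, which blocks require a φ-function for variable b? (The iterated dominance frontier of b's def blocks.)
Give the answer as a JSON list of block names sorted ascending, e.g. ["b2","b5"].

Answer: ["b2", "b4"]

Working:
idom tree: b1←b0 b2←b0 b3←b2 b4←b2 b5←b4
Dom∩ at merges:
  b2: preds {b0,b1,b3}: {b0} ∩ {b0,b1} ∩ {b0,b2,b3} = {b0}; idom=b0
  b4: preds {b2,b3}: {b0,b2} ∩ {b0,b2,b3} = {b0,b2}; idom=b2

DF derivation:
  join b2 pred b0: · stop@b0
  join b2 pred b1: b1 stop@b0
  join b2 pred b3: b3→b2 stop@b0
  join b4 pred b2: · stop@b2
  join b4 pred b3: b3 stop@b2
  b0: DF=∅
  b1: DF={b2}
  b2: DF={b2}
  b3: DF={b2,b4}
  b4: DF=∅
  b5: DF=∅

φ for b: defs {b3,b4}
  DF⁺ = {b2,b4}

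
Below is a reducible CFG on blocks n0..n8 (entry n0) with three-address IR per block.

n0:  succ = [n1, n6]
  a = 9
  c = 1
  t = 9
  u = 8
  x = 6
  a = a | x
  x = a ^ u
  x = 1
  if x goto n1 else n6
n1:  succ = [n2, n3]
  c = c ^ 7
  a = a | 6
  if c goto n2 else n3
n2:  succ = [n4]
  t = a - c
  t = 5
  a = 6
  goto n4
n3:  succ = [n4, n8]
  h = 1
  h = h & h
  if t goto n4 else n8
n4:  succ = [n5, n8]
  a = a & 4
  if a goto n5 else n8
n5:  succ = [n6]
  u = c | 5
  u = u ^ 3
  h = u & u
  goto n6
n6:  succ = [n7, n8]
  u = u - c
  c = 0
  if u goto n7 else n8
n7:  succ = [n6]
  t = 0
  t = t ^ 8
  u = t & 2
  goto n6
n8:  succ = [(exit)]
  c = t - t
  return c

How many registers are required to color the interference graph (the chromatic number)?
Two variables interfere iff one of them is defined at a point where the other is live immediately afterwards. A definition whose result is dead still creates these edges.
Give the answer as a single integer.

Answer: 5

Analysis:
Per-block:
  n0: {a,c,t,u,x} / ∅
  n1: {a,c} / {a,c}
  n2: {a,t} / {a,c}
  n3: {h} / {t}
  n4: {a} / {a}
  n5: {h,u} / {c}
  n6: {c,u} / {c,u}
  n7: {t,u} / ∅
  n8: {c} / {t}

Backward fixpoint:
  live n0: ∅→{a,c,t,u}
  live n1: {a,c,t}→{a,c,t}
  live n2: {a,c}→{a,c,t}
  live n3: {a,c,t}→{a,c,t}
  live n4: {a,c,t}→{c,t}
  live n5: {c,t}→{c,t,u}
  live n6: {c,t,u}→{c,t}
  live n7: {c}→{c,t,u}
  live n8: {t}→∅

Conflict graph:
  a: {c,h,t,u,x}
  c: {a,h,t,u,x}
  h: {a,c,t,u}
  t: {a,c,h,u,x}
  u: {a,c,h,t,x}
  x: {a,c,t,u}

Registers:
  {a,c,h,t,u} pairwise interfere (5-clique) ⇒ χ ≥ 5
  5-colouring: R0={a}  R1={c}  R2={t}  R3={u}  R4={h,x}
  χ = 5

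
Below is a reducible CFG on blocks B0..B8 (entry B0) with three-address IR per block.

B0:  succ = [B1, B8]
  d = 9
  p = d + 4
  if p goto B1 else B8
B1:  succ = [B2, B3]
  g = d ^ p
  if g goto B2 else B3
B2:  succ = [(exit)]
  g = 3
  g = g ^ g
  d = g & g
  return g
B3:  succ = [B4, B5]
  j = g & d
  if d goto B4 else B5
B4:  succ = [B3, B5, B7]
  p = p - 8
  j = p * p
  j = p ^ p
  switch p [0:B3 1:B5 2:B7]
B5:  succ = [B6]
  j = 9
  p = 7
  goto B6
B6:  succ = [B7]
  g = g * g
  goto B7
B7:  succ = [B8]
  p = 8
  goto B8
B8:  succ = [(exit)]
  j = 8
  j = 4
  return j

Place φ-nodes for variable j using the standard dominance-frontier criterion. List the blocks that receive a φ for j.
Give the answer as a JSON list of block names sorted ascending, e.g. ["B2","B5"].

Answer: ["B3", "B5", "B7", "B8"]

Working:
idom tree: B1←B0 B2←B1 B3←B1 B4←B3 B5←B3 B6←B5 B7←B3 B8←B0
Dom∩ at merges:
  B3: preds {B1,B4}: {B0,B1} ∩ {B0,B1,B3,B4} = {B0,B1}; idom=B1
  B5: preds {B3,B4}: {B0,B1,B3} ∩ {B0,B1,B3,B4} = {B0,B1,B3}; idom=B3
  B7: preds {B4,B6}: {B0,B1,B3,B4} ∩ {B0,B1,B3,B5,B6} = {B0,B1,B3}; idom=B3
  B8: preds {B0,B7}: {B0} ∩ {B0,B1,B3,B7} = {B0}; idom=B0

DF derivation:
  join B3 pred B1: · stop@B1
  join B3 pred B4: B4→B3 stop@B1
  join B5 pred B3: · stop@B3
  join B5 pred B4: B4 stop@B3
  join B7 pred B4: B4 stop@B3
  join B7 pred B6: B6→B5 stop@B3
  join B8 pred B0: · stop@B0
  join B8 pred B7: B7→B3→B1 stop@B0
  B0: DF=∅
  B1: DF={B8}
  B2: DF=∅
  B3: DF={B3,B8}
  B4: DF={B3,B5,B7}
  B5: DF={B7}
  B6: DF={B7}
  B7: DF={B8}
  B8: DF=∅

φ for j: defs {B3,B4,B5,B8}
  DF⁺ = {B3,B5,B7,B8}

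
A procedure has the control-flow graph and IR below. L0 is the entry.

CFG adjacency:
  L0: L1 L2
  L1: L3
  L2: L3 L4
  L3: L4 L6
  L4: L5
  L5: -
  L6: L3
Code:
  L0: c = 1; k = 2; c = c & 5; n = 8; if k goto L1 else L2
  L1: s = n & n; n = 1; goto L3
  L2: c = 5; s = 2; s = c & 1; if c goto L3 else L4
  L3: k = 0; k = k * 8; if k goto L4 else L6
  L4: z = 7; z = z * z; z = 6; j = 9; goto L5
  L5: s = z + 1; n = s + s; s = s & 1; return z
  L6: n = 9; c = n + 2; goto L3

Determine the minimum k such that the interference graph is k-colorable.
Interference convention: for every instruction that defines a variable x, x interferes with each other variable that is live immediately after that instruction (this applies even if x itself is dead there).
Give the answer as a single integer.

Per-block:
  L0 def {c,k,n} use ∅
  L1 def {n,s} use {n}
  L2 def {c,s} use ∅
  L3 def {k} use ∅
  L4 def {j,z} use ∅
  L5 def {n,s} use {z}
  L6 def {c,n} use ∅

Liveness:
  L0: in=∅ out={n}
  L1: in={n} out=∅
  L2: in=∅ out=∅
  L3: in=∅ out=∅
  L4: in=∅ out={z}
  L5: in={z} out=∅
  L6: in=∅ out=∅

Interfere edges:
  c — {k,s}
  j — {z}
  k — {c,n}
  n — {k,s,z}
  s — {c,n,z}
  z — {j,n,s}

Chromatic number:
  clique {n,s,z} ⇒ need ≥ 3
  assign c→R0 j→R0 k→R1 n→R0 s→R1 z→R2 — no edge inside a register ⇒ χ ≤ 3
  χ = 3

Answer: 3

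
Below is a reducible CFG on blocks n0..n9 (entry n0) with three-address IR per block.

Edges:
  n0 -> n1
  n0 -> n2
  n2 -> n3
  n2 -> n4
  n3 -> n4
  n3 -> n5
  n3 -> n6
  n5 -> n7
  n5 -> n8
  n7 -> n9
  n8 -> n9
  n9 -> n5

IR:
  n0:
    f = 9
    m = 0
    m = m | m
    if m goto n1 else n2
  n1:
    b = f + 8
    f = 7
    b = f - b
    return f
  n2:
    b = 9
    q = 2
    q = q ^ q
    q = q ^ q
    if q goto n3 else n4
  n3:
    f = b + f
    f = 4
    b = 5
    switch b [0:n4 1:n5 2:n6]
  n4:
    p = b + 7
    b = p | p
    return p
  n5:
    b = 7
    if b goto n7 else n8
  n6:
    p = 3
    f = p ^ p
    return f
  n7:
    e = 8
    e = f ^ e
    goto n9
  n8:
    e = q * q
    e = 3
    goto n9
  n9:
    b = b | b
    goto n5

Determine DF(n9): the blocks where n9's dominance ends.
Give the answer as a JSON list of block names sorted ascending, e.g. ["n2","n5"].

Answer: ["n5"]

Working:
idom tree: n1←n0 n2←n0 n3←n2 n4←n2 n5←n3 n6←n3 n7←n5 n8←n5 n9←n5
Join-block Dom:
  n4: preds {n2,n3}: {n0,n2} ∩ {n0,n2,n3} = {n0,n2}; idom=n2
  n5: preds {n3,n9}: {n0,n2,n3} ∩ {n0,n2,n3,n5,n9} = {n0,n2,n3}; idom=n3
  n9: preds {n7,n8}: {n0,n2,n3,n5,n7} ∩ {n0,n2,n3,n5,n8} = {n0,n2,n3,n5}; idom=n5

DF derivation:
  n4←n2: walk · to n2
  n4←n3: walk n3 to n2
  n5←n3: walk · to n3
  n5←n9: walk n9→n5 to n3
  n9←n7: walk n7 to n5
  n9←n8: walk n8 to n5
  n0: DF=∅
  n1: DF=∅
  n2: DF=∅
  n3: DF={n4}
  n4: DF=∅
  n5: DF={n5}
  n6: DF=∅
  n7: DF={n9}
  n8: DF={n9}
  n9: DF={n5}

DF(n9) = ["n5"]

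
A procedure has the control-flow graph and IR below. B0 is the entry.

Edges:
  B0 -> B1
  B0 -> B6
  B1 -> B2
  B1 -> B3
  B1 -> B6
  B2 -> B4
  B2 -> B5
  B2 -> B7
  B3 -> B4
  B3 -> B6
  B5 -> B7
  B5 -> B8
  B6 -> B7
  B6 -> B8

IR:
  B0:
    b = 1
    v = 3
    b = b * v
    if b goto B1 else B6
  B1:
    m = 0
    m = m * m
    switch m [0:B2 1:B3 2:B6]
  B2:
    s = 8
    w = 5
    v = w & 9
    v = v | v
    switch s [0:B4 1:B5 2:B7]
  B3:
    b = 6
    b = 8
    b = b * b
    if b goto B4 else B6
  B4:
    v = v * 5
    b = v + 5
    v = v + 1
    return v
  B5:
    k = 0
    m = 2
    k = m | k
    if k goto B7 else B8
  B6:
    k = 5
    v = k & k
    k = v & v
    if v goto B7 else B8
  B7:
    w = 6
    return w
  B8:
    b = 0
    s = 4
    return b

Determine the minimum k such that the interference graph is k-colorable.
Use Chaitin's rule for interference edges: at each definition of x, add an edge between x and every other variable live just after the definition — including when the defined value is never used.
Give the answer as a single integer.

Per-block:
  B0: {b,v} / ∅
  B1: {m} / ∅
  B2: {s,v,w} / ∅
  B3: {b} / ∅
  B4: {b,v} / {v}
  B5: {k,m} / ∅
  B6: {k,v} / ∅
  B7: {w} / ∅
  B8: {b,s} / ∅

Live sets:
  B0 li=∅ lo={v}
  B1 li={v} lo={v}
  B2 li=∅ lo={v}
  B3 li={v} lo={v}
  B4 li={v} lo=∅
  B5 li=∅ lo=∅
  B6 li=∅ lo=∅
  B7 li=∅ lo=∅
  B8 li=∅ lo=∅

Interference:
  b — {s,v}
  k — {m,v}
  m — {k,v}
  s — {b,v,w}
  v — {b,k,m,s}
  w — {s}

Chromatic number:
  lower bound: {b,s,v} mutually conflict ⇒ χ ≥ 3
  assign b→c2 k→c1 m→c2 s→c1 v→c0 w→c0 — no edge inside a register ⇒ χ ≤ 3
  χ = 3

Answer: 3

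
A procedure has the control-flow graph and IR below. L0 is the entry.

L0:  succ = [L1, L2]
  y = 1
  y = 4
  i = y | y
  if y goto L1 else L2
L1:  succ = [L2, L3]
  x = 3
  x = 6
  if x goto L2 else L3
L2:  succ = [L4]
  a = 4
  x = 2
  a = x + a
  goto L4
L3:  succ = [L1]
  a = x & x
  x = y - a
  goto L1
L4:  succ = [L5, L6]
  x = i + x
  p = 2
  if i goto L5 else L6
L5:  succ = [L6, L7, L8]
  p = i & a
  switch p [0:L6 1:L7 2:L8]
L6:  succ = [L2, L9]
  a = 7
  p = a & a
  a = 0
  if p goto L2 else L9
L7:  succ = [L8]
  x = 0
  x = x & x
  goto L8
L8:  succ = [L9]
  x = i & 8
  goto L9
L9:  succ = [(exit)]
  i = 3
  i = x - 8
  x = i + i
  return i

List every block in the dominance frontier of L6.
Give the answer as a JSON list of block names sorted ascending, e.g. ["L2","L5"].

idom tree: L1←L0 L2←L0 L3←L1 L4←L2 L5←L4 L6←L4 L7←L5 L8←L5 L9←L4
Join-block Dom:
  L1: preds {L0,L3}: {L0} ∩ {L0,L1,L3} = {L0}; idom=L0
  L2: preds {L0,L1,L6}: {L0} ∩ {L0,L1} ∩ {L0,L2,L4,L6} = {L0}; idom=L0
  L6: preds {L4,L5}: {L0,L2,L4} ∩ {L0,L2,L4,L5} = {L0,L2,L4}; idom=L4
  L8: preds {L5,L7}: {L0,L2,L4,L5} ∩ {L0,L2,L4,L5,L7} = {L0,L2,L4,L5}; idom=L5
  L9: preds {L6,L8}: {L0,L2,L4,L6} ∩ {L0,L2,L4,L5,L8} = {L0,L2,L4}; idom=L4

Frontier:
  join L1 pred L0: · stop@L0
  join L1 pred L3: L3→L1 stop@L0
  join L2 pred L0: · stop@L0
  join L2 pred L1: L1 stop@L0
  join L2 pred L6: L6→L4→L2 stop@L0
  join L6 pred L4: · stop@L4
  join L6 pred L5: L5 stop@L4
  join L8 pred L5: · stop@L5
  join L8 pred L7: L7 stop@L5
  join L9 pred L6: L6 stop@L4
  join L9 pred L8: L8→L5 stop@L4
  DF(L0)=∅
  DF(L1)={L1,L2}
  DF(L2)={L2}
  DF(L3)={L1}
  DF(L4)={L2}
  DF(L5)={L6,L9}
  DF(L6)={L2,L9}
  DF(L7)={L8}
  DF(L8)={L9}
  DF(L9)=∅

DF(L6) = ["L2", "L9"]

Answer: ["L2", "L9"]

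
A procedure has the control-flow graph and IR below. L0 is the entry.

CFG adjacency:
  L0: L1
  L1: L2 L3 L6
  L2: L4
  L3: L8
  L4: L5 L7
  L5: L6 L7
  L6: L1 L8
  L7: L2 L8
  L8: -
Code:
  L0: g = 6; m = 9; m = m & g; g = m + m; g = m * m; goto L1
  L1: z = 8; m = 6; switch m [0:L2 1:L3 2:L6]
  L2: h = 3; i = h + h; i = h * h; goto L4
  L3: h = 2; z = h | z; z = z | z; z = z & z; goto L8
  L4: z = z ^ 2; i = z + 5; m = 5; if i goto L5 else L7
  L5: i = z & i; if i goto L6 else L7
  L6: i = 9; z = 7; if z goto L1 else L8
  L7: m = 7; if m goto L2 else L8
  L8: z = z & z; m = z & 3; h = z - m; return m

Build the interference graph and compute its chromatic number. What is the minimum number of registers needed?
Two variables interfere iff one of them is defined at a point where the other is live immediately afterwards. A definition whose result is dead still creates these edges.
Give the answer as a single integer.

Answer: 4

Derivation:
def/use:
  L0 def {g,m} use ∅
  L1 def {m,z} use ∅
  L2 def {h,i} use ∅
  L3 def {h,z} use {z}
  L4 def {i,m,z} use {z}
  L5 def {i} use {i,z}
  L6 def {i,z} use ∅
  L7 def {m} use ∅
  L8 def {h,m,z} use {z}

Backward fixpoint:
  L0: in=∅ out=∅
  L1: in=∅ out={z}
  L2: in={z} out={z}
  L3: in={z} out={z}
  L4: in={z} out={i,z}
  L5: in={i,z} out={z}
  L6: in=∅ out={z}
  L7: in={z} out={z}
  L8: in={z} out=∅

Conflict graph:
  g — {m}
  h — {i,m,z}
  i — {h,m,z}
  m — {g,h,i,z}
  z — {h,i,m}

Registers:
  clique {h,i,m,z} ⇒ need ≥ 4
  4-colouring: r0={m}  r1={g,h}  r2={i}  r3={z}
  χ = 4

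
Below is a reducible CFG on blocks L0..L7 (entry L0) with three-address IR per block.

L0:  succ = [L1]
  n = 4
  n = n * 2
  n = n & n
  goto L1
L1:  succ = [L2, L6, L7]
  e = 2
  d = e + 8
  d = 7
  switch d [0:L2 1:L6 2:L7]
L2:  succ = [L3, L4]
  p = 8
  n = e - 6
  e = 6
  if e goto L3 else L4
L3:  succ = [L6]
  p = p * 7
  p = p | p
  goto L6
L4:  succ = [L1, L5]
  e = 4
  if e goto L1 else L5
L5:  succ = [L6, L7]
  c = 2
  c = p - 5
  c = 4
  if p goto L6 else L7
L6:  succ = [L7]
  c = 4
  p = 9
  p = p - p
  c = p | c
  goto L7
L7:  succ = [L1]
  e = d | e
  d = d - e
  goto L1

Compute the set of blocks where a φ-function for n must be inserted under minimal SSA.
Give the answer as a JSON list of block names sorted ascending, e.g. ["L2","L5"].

idom tree: L1←L0 L2←L1 L3←L2 L4←L2 L5←L4 L6←L1 L7←L1
Dom at joins:
  L1: preds {L0,L4,L7}: {L0} ∩ {L0,L1,L2,L4} ∩ {L0,L1,L7} = {L0}; idom=L0
  L6: preds {L1,L3,L5}: {L0,L1} ∩ {L0,L1,L2,L3} ∩ {L0,L1,L2,L4,L5} = {L0,L1}; idom=L1
  L7: preds {L1,L5,L6}: {L0,L1} ∩ {L0,L1,L2,L4,L5} ∩ {L0,L1,L6} = {L0,L1}; idom=L1

DF walk-up:
  join L1 pred L0: · stop@L0
  join L1 pred L4: L4→L2→L1 stop@L0
  join L1 pred L7: L7→L1 stop@L0
  join L6 pred L1: · stop@L1
  join L6 pred L3: L3→L2 stop@L1
  join L6 pred L5: L5→L4→L2 stop@L1
  join L7 pred L1: · stop@L1
  join L7 pred L5: L5→L4→L2 stop@L1
  join L7 pred L6: L6 stop@L1
  L0: DF=∅
  L1: DF={L1}
  L2: DF={L1,L6,L7}
  L3: DF={L6}
  L4: DF={L1,L6,L7}
  L5: DF={L6,L7}
  L6: DF={L7}
  L7: DF={L1}

φ for n: defs {L0,L2}
  DF⁺ = {L1,L6,L7}

Answer: ["L1", "L6", "L7"]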